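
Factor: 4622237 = 59^1 * 157^1 * 499^1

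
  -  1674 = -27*62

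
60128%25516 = 9096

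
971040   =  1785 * 544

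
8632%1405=202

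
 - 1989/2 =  - 995 + 1/2 = -994.50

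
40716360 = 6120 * 6653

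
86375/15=17275/3 = 5758.33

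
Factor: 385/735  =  11/21= 3^ ( - 1) *7^( - 1)*11^1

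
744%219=87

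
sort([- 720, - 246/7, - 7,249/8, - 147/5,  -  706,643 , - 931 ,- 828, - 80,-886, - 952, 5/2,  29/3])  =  [ - 952,-931, - 886, - 828, - 720 , - 706,  -  80,- 246/7, - 147/5, - 7,5/2 , 29/3,249/8,643]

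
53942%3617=3304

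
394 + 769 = 1163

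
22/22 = 1=1.00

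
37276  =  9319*4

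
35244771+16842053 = 52086824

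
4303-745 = 3558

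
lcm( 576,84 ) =4032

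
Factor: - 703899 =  - 3^2 * 7^1 * 11173^1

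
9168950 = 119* 77050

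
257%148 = 109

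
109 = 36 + 73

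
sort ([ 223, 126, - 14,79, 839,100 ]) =[-14,79 , 100, 126 , 223, 839 ]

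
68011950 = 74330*915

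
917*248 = 227416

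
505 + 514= 1019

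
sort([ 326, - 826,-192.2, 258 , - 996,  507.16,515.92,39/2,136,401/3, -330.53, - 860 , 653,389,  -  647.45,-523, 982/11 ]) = [ -996, - 860, - 826, - 647.45 , - 523 , - 330.53 , - 192.2, 39/2, 982/11,  401/3, 136,258,326,  389 , 507.16 , 515.92, 653 ] 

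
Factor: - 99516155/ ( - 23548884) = 2^( - 2)*3^( - 1)*5^1*47^1*73^1*97^( - 1)* 5801^1*20231^( - 1 )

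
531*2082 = 1105542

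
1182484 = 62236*19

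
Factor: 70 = 2^1*5^1*7^1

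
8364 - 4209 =4155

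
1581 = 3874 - 2293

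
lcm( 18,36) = 36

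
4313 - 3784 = 529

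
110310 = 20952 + 89358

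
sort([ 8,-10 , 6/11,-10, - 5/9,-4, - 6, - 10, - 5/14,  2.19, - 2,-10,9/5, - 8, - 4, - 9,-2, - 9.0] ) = [  -  10,-10, - 10,-10,  -  9,  -  9.0,-8, - 6,-4, - 4, - 2, - 2, - 5/9,-5/14,6/11,9/5, 2.19,8 ]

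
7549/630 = 7549/630 = 11.98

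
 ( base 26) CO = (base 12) 240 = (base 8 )520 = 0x150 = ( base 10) 336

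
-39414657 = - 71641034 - - 32226377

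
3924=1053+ 2871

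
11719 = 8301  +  3418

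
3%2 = 1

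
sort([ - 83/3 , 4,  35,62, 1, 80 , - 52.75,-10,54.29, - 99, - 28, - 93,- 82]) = [ - 99, - 93,  -  82, - 52.75, -28,-83/3, - 10,  1 , 4, 35,54.29,62,80] 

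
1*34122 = 34122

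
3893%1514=865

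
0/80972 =0 = 0.00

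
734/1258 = 367/629 = 0.58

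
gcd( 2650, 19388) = 2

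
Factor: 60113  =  47^1*1279^1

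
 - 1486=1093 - 2579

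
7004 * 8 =56032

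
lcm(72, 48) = 144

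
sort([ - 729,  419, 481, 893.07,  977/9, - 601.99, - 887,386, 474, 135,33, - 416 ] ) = [ -887 , - 729, - 601.99, - 416,33,977/9,135, 386, 419,474,  481,  893.07]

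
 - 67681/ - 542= 124+473/542 = 124.87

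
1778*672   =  1194816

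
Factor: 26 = 2^1 *13^1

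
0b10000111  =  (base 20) 6F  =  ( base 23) 5k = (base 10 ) 135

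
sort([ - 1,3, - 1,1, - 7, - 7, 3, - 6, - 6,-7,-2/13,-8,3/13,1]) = [ - 8,- 7, - 7, - 7, - 6,  -  6, - 1, - 1, -2/13,3/13,1,1, 3,3]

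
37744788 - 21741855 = 16002933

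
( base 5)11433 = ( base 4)31210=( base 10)868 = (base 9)1164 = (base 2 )1101100100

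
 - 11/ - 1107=11/1107 = 0.01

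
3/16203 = 1/5401=0.00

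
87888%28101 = 3585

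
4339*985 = 4273915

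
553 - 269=284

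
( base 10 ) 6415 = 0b1100100001111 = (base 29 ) 7i6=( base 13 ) 2bc6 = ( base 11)4902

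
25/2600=1/104=0.01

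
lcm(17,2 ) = 34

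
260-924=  - 664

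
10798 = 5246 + 5552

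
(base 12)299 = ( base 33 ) c9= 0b110010101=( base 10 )405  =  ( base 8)625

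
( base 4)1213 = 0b1100111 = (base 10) 103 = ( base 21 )4J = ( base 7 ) 205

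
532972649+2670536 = 535643185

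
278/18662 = 139/9331= 0.01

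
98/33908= 1/346 = 0.00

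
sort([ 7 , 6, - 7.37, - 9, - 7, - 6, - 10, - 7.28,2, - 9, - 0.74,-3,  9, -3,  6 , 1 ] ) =[ - 10, - 9,  -  9, - 7.37, - 7.28, - 7, - 6,  -  3,-3, - 0.74 , 1, 2, 6, 6, 7, 9] 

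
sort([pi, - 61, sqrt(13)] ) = [ - 61,pi, sqrt( 13 )] 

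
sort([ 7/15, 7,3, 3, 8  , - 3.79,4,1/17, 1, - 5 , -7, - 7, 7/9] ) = [ - 7, - 7, - 5,  -  3.79,1/17,7/15, 7/9 , 1, 3,3,4, 7,8] 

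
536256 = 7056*76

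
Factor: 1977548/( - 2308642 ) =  - 2^1*7^( - 1 )*103^( - 1)*1601^( - 1 ) * 494387^1 = - 988774/1154321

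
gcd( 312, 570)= 6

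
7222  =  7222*1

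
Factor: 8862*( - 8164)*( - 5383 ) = 389456647944 =2^3*3^1*7^2*13^1 * 157^1*211^1*769^1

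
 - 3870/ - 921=1290/307= 4.20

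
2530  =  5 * 506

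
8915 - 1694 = 7221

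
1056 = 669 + 387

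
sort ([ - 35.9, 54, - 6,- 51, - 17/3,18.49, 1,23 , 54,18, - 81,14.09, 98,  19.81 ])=[  -  81, -51,-35.9, - 6, - 17/3,1, 14.09, 18,18.49,19.81,23,54,54,98 ]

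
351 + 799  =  1150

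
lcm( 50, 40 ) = 200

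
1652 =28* 59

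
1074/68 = 537/34 = 15.79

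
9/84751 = 9/84751 = 0.00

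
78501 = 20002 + 58499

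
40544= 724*56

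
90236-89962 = 274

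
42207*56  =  2363592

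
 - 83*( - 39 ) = 3237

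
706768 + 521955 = 1228723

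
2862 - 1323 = 1539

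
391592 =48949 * 8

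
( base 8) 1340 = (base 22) 1ba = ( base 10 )736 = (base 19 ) 20E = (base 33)ma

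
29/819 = 29/819 = 0.04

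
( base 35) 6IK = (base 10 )8000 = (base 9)11868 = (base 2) 1111101000000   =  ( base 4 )1331000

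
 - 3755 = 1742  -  5497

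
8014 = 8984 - 970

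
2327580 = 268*8685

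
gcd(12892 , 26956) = 1172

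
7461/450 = 16 + 29/50 = 16.58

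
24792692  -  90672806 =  - 65880114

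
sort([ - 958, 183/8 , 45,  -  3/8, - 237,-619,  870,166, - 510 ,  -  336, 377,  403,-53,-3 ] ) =[ - 958,  -  619,-510, - 336,  -  237 , - 53,-3 , - 3/8,183/8, 45,166 , 377,403,870 ] 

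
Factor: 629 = 17^1*37^1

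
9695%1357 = 196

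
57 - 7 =50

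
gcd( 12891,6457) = 1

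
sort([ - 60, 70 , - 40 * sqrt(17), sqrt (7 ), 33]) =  [  -  40*sqrt(17 ),-60,sqrt(7), 33, 70 ]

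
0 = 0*( - 55 ) 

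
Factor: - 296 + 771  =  475 = 5^2*19^1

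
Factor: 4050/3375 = 6/5 = 2^1*3^1*5^(- 1)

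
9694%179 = 28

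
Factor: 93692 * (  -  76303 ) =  - 7148980676 = - 2^2*59^1 *397^1*76303^1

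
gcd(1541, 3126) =1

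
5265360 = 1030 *5112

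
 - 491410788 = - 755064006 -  - 263653218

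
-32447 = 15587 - 48034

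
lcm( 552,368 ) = 1104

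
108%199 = 108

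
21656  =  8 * 2707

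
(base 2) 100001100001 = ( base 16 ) 861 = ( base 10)2145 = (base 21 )4i3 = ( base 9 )2843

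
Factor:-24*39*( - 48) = 44928 = 2^7 * 3^3*13^1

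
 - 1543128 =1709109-3252237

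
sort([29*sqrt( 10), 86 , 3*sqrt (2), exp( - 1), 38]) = [ exp (-1 ),3 *sqrt(2), 38, 86, 29*sqrt( 10) ]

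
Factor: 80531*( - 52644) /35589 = -2^2*11^1*41^1 * 107^1 * 7321^1*11863^(  -  1) = -1413157988/11863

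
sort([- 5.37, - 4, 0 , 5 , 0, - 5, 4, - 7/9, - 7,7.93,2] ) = [ - 7, - 5.37 ,  -  5,-4  , - 7/9 , 0,0, 2,4, 5,7.93]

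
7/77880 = 7/77880 = 0.00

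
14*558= 7812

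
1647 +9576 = 11223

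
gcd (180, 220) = 20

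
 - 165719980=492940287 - 658660267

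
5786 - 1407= 4379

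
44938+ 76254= 121192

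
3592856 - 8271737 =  - 4678881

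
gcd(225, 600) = 75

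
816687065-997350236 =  - 180663171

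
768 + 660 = 1428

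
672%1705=672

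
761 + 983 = 1744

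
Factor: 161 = 7^1*23^1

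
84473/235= 84473/235 = 359.46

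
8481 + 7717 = 16198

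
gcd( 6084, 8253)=9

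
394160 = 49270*8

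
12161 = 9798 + 2363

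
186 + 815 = 1001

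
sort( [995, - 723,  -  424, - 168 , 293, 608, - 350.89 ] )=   [-723, - 424,  -  350.89, - 168,293,608,  995 ]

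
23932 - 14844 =9088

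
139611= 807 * 173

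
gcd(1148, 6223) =7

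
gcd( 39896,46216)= 8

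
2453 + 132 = 2585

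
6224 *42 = 261408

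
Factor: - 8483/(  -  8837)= 17^1*499^1*8837^( - 1) 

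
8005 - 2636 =5369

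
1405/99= 1405/99 = 14.19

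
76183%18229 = 3267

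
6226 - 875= 5351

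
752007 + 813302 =1565309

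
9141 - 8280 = 861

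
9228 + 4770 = 13998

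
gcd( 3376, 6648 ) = 8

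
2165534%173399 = 84746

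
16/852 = 4/213 = 0.02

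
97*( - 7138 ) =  - 692386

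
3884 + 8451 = 12335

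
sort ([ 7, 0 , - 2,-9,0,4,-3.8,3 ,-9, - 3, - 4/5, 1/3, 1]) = [  -  9, - 9, - 3.8,-3, - 2, - 4/5,0,0,1/3,1,3, 4 , 7] 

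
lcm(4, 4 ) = 4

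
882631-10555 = 872076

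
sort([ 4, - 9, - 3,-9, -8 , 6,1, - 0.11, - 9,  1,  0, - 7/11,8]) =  [-9,-9,-9 , - 8, - 3, - 7/11, - 0.11, 0 , 1,1,  4,6,8 ]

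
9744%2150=1144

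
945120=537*1760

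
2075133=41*50613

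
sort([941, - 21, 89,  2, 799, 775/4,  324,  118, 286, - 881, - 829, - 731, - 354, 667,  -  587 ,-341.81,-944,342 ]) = [ -944, - 881,-829,-731, - 587,- 354, - 341.81, - 21 , 2, 89 , 118,775/4,286,324,342, 667,799 , 941 ]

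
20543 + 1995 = 22538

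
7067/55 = 128 + 27/55 =128.49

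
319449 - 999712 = - 680263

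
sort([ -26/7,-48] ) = [ - 48, - 26/7]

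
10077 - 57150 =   -  47073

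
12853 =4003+8850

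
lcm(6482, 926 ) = 6482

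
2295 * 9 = 20655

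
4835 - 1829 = 3006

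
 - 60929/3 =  -20310 + 1/3 = -20309.67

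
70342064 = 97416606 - 27074542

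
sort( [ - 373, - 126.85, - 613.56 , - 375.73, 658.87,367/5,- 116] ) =[ - 613.56, - 375.73,-373, - 126.85 ,-116,367/5,  658.87]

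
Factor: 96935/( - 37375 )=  - 19387/7475=-5^( - 2 )*13^(-1)*23^(-1 )*19387^1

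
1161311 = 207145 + 954166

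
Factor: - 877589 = - 101^1*8689^1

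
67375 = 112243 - 44868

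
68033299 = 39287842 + 28745457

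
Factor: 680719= 13^1 * 52363^1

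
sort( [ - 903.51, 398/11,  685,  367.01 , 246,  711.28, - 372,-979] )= [-979, - 903.51, - 372,398/11,246, 367.01,685, 711.28 ] 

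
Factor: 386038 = 2^1 * 251^1 * 769^1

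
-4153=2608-6761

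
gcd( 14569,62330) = 1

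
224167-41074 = 183093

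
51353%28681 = 22672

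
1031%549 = 482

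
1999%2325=1999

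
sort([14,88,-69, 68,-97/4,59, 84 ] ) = [ - 69, - 97/4,14 , 59, 68,84, 88]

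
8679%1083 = 15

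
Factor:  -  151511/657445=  - 5^( - 1)*127^1*1193^1*131489^( - 1)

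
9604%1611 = 1549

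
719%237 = 8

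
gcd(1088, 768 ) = 64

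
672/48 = 14  =  14.00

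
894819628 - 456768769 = 438050859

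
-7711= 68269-75980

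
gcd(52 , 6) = 2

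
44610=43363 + 1247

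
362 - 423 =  - 61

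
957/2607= 29/79 = 0.37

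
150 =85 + 65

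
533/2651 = 533/2651= 0.20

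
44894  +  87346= 132240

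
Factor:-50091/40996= -2^( - 2)*3^1 * 37^(  -  1)*59^1*277^(- 1)*283^1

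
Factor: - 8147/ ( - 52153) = 8147^1*52153^( - 1 )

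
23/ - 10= -3 + 7/10 = -2.30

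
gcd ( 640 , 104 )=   8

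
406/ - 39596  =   - 203/19798=-  0.01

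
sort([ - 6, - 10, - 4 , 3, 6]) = [ - 10,  -  6, - 4, 3,6]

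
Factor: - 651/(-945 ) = 3^(-2 )*5^(-1)*31^1=31/45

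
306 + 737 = 1043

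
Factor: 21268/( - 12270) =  - 2^1*3^( -1 )*5^( - 1)*13^1 = - 26/15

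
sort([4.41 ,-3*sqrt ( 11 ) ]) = [ - 3*sqrt (11), 4.41] 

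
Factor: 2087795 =5^1 * 417559^1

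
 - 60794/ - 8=30397/4 = 7599.25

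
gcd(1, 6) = 1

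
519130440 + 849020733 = 1368151173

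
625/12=625/12 = 52.08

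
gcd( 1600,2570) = 10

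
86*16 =1376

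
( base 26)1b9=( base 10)971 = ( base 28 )16J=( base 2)1111001011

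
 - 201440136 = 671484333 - 872924469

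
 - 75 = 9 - 84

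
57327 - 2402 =54925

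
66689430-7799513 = 58889917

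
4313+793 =5106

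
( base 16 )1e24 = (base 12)4570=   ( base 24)d9c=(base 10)7716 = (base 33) 72R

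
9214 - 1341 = 7873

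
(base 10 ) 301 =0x12D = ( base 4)10231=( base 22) df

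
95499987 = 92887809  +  2612178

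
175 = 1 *175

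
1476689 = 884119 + 592570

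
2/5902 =1/2951 = 0.00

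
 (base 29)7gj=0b1100011100010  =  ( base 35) 570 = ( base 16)18e2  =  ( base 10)6370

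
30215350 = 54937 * 550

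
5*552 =2760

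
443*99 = 43857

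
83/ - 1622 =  - 1  +  1539/1622 = - 0.05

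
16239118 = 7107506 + 9131612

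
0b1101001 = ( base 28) 3l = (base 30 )3f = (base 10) 105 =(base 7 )210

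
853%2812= 853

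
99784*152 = 15167168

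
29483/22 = 1340 + 3/22= 1340.14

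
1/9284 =1/9284 =0.00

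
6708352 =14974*448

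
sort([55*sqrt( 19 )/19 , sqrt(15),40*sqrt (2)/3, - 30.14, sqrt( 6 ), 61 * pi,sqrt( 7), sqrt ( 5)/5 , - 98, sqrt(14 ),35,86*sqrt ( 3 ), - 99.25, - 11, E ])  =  [ - 99.25, - 98, - 30.14,  -  11, sqrt( 5) /5,sqrt( 6), sqrt (7 ), E, sqrt(14),sqrt(15), 55* sqrt( 19)/19,40 * sqrt(2)/3,  35, 86*sqrt ( 3 ), 61*pi]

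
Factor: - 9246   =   - 2^1*3^1*23^1*67^1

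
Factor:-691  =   - 691^1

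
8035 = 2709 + 5326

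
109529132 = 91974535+17554597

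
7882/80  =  3941/40=98.53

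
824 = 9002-8178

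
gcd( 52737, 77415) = 3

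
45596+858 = 46454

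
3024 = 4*756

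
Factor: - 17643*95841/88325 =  - 3^3  *5^(-2)*23^1*463^1 * 3533^( - 1 ) * 5881^1 = -1690922763/88325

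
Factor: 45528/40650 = 28/25 = 2^2*5^( - 2 )*7^1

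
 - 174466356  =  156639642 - 331105998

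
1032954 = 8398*123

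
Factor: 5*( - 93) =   -  465 = - 3^1 * 5^1*31^1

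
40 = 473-433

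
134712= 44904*3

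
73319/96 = 763 + 71/96 = 763.74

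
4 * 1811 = 7244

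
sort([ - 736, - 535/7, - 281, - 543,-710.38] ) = [ - 736,-710.38,-543, - 281, - 535/7]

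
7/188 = 7/188=0.04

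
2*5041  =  10082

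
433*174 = 75342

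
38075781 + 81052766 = 119128547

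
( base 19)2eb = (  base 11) 829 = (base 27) 1a0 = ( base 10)999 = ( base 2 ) 1111100111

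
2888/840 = 3 + 46/105 = 3.44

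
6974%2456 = 2062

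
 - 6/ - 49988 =3/24994 = 0.00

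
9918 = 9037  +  881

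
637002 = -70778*( - 9)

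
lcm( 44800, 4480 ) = 44800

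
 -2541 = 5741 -8282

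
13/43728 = 13/43728 = 0.00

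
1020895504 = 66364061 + 954531443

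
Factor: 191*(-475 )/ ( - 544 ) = 90725/544= 2^( - 5 )*5^2 * 17^(-1)*19^1  *191^1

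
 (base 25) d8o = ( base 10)8349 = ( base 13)3A53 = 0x209d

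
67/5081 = 67/5081=0.01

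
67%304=67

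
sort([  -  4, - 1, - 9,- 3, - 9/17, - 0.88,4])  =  [ -9,-4,-3, - 1, - 0.88, - 9/17,4]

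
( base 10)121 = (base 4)1321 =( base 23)56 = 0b1111001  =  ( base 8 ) 171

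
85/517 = 85/517 = 0.16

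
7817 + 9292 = 17109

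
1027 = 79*13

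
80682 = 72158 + 8524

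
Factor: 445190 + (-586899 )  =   - 141709^1= - 141709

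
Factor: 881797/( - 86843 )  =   - 7^1*23^1*5477^1*86843^( - 1 )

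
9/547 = 9/547 = 0.02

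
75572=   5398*14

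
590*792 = 467280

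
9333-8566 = 767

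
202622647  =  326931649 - 124309002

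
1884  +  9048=10932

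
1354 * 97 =131338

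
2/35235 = 2/35235 = 0.00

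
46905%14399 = 3708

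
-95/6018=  - 1+ 5923/6018 = -  0.02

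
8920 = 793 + 8127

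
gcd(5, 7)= 1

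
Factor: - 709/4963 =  - 1/7 = - 7^ ( - 1 )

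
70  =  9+61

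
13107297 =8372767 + 4734530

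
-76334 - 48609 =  - 124943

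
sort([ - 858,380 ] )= [ - 858, 380]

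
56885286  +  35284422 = 92169708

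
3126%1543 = 40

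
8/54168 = 1/6771= 0.00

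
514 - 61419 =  -60905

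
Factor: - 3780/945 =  - 2^2  =  - 4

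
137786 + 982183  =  1119969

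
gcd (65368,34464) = 8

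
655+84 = 739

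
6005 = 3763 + 2242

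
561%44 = 33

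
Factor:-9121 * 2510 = - 22893710 = - 2^1*5^1*7^1 * 251^1*1303^1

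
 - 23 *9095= -209185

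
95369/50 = 1907 + 19/50 = 1907.38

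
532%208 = 116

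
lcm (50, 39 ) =1950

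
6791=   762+6029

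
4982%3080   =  1902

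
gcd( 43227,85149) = 9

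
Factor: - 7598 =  - 2^1 *29^1*131^1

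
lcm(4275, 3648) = 273600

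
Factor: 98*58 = 5684 = 2^2 * 7^2 * 29^1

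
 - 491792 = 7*( - 70256) 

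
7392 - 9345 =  - 1953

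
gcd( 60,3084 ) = 12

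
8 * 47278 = 378224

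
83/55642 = 83/55642 = 0.00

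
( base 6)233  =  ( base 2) 1011101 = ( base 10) 93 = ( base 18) 53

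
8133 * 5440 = 44243520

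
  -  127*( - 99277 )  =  12608179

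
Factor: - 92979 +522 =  - 3^2*10273^1  =  -92457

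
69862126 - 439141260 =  - 369279134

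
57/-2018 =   -  57/2018 = - 0.03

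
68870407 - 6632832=62237575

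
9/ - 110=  - 9/110 = - 0.08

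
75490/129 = 75490/129= 585.19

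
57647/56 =1029 + 23/56 = 1029.41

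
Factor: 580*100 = 58000 = 2^4*5^3*29^1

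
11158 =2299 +8859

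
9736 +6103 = 15839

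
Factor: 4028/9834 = 2^1*3^( - 1)*11^( - 1)*19^1*53^1*149^( - 1) = 2014/4917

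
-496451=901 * ( - 551) 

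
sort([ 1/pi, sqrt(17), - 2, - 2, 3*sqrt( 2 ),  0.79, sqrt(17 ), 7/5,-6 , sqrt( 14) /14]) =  [-6, - 2, - 2, sqrt( 14)/14 , 1/pi, 0.79,7/5, sqrt( 17),  sqrt( 17),3*sqrt ( 2) ]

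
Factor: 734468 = 2^2 * 7^1 * 17^1*1543^1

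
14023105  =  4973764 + 9049341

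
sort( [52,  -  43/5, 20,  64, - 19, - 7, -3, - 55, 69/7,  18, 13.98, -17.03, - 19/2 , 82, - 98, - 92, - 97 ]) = [ - 98, - 97, - 92, - 55, - 19, - 17.03, - 19/2,-43/5, - 7 , - 3, 69/7, 13.98, 18, 20, 52, 64  ,  82 ]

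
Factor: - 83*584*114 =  - 2^4*3^1*19^1*73^1*83^1 = - 5525808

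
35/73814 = 35/73814 = 0.00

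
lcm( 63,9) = 63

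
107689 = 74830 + 32859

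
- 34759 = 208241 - 243000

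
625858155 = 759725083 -133866928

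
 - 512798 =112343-625141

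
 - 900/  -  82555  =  180/16511 = 0.01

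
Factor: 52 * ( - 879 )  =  -45708 = - 2^2*3^1*13^1*293^1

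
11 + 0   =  11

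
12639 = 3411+9228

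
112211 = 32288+79923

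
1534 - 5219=-3685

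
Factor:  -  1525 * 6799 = -5^2*13^1*61^1*523^1 = -10368475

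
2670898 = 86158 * 31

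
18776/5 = 3755  +  1/5  =  3755.20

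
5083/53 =95 + 48/53 = 95.91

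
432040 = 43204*10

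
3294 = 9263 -5969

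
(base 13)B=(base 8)13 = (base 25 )b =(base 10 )11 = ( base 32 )b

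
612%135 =72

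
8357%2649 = 410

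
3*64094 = 192282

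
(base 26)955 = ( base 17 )148e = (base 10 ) 6219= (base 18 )1139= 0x184b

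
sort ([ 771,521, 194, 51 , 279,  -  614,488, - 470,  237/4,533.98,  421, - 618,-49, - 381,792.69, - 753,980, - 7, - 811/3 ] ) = [ - 753 ,  -  618,-614, - 470,  -  381,  -  811/3 , -49, - 7,51, 237/4, 194, 279, 421,488,521,  533.98, 771, 792.69,980 ] 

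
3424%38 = 4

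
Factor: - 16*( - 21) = 336 = 2^4*3^1*7^1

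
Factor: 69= 3^1 *23^1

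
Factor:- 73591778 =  - 2^1* 13^1*173^1*16361^1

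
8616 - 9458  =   - 842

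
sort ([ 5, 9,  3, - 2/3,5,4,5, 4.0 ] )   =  [ - 2/3, 3,4, 4.0,  5,  5,5,  9]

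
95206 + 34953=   130159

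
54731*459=25121529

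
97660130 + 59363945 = 157024075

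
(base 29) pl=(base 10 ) 746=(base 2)1011101010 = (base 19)215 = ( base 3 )1000122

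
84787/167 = 84787/167 = 507.71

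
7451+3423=10874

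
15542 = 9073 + 6469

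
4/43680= 1/10920 = 0.00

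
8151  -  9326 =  -1175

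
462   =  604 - 142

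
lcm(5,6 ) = 30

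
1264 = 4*316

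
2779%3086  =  2779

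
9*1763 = 15867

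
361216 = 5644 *64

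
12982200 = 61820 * 210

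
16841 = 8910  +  7931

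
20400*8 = 163200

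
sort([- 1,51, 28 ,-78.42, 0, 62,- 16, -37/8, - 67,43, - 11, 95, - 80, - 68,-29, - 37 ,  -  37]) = [ - 80,-78.42, - 68, - 67,-37,-37, -29,  -  16,-11 ,-37/8, - 1 , 0,28,43,  51, 62,95]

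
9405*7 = 65835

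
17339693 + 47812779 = 65152472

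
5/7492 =5/7492  =  0.00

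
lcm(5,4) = 20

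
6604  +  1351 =7955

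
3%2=1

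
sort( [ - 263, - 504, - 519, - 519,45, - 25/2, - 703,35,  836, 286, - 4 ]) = [ - 703, - 519, - 519, - 504, - 263 , - 25/2,-4,35 , 45, 286,  836]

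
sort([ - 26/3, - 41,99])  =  [ - 41,-26/3,99]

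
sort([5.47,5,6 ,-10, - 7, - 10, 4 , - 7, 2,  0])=[ - 10, - 10,-7  , - 7,  0  ,  2, 4,  5 , 5.47,6 ]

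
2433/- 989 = -2433/989 = - 2.46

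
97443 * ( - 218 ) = -21242574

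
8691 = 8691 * 1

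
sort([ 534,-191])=[ - 191, 534 ] 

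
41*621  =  25461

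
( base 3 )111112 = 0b101101101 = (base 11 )302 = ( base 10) 365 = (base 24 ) F5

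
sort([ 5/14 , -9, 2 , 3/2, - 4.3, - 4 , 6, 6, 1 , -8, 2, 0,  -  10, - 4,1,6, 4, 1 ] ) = [ - 10, - 9 ,-8,  -  4.3,  -  4, - 4, 0, 5/14,1, 1, 1, 3/2, 2,2,  4, 6,6,6 ] 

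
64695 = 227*285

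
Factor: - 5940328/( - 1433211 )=2^3*3^ ( - 1) *13^( - 1 )*36749^( - 1 )* 742541^1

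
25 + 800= 825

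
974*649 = 632126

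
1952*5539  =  10812128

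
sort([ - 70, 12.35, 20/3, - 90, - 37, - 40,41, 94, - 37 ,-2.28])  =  [ - 90, - 70 ,  -  40, - 37,  -  37, - 2.28,20/3, 12.35, 41,94] 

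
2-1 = 1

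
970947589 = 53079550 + 917868039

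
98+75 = 173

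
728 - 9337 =  -  8609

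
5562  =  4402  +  1160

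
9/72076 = 9/72076 = 0.00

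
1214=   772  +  442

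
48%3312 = 48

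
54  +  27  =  81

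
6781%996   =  805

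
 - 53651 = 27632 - 81283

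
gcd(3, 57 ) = 3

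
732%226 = 54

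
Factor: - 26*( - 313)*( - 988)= - 2^3 *13^2*19^1*313^1 = - 8040344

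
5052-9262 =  - 4210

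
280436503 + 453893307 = 734329810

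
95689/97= 95689/97=   986.48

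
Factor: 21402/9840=87/40  =  2^( - 3 )*3^1*5^( - 1)*29^1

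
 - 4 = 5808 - 5812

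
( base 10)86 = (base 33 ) 2K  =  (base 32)2m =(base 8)126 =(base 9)105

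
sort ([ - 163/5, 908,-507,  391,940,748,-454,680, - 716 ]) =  [-716,- 507 ,  -  454,-163/5, 391,680,748, 908,940 ] 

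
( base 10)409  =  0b110011001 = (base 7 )1123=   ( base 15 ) 1c4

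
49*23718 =1162182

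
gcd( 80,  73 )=1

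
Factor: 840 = 2^3 * 3^1*5^1 *7^1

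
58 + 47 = 105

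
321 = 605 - 284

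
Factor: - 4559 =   -  47^1*97^1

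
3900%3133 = 767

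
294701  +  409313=704014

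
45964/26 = 22982/13  =  1767.85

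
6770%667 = 100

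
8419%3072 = 2275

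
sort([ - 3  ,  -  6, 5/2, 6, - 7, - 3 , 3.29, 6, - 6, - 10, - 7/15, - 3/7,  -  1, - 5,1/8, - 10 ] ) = [- 10, - 10, - 7, - 6,-6, - 5, - 3, - 3, - 1, - 7/15, - 3/7, 1/8,5/2 , 3.29,6, 6] 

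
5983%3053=2930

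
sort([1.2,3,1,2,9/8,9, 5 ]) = [1, 9/8,1.2,2 , 3,5 , 9 ] 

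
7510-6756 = 754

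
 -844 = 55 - 899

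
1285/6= 214 + 1/6 = 214.17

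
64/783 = 64/783 = 0.08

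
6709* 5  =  33545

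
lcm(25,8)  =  200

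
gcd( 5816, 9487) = 1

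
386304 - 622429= - 236125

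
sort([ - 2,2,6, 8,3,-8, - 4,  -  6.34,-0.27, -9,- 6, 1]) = [ - 9,-8,-6.34 , - 6, - 4,  -  2, - 0.27,1, 2,3,6,8]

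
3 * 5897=17691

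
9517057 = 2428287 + 7088770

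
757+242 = 999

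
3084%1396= 292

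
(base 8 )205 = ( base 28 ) 4l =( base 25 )58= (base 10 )133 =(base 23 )5I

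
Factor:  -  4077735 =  - 3^1 * 5^1 * 271849^1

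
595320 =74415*8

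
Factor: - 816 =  - 2^4*3^1*17^1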